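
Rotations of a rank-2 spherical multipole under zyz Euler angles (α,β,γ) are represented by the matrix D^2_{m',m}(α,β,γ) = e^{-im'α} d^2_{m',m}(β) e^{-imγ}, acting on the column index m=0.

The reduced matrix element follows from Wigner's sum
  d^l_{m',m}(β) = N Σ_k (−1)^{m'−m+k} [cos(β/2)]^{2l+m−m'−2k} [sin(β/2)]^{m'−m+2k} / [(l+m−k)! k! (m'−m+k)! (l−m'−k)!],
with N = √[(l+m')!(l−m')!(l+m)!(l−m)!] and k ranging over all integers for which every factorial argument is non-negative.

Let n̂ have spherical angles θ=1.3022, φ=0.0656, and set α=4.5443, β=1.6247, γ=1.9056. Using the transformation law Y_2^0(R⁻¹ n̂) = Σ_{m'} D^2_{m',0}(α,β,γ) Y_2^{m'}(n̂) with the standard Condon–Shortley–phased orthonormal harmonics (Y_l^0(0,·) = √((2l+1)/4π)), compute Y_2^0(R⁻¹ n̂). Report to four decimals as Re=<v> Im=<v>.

Re=-0.2621 Im=0.0000

Need the full column D^2_{m',0} for m'=−2..2 at α=4.5443, β=1.6247, γ=1.9056.
cos(β/2)=0.687794, sin(β/2)=0.725905
d^2_{-2,0}: single k=2 term ⇒ +0.610595;  D = -0.576415+0.201424i
d^2_{-1,0}: k∈[1..2] ⇒ +0.578538 -0.644428 = -0.065890;  D = +0.011023+0.064962i
d^2_{0,0}: k∈[0..2] ⇒ +0.223787 -0.997097 +0.277664 = -0.495646;  D = -0.495646+0.000000i
d^2_{1,0}: k∈[0..1] ⇒ -0.578538 +0.644428 = +0.065890;  D = -0.011023+0.064962i
d^2_{2,0}: single k=0 term ⇒ +0.610595;  D = -0.576415-0.201424i
Y_2^{m'}(θ=1.3022,φ=0.0656) and Σ D·Y over m':
  (-0.5764+0.2014i)·(+0.3560-0.0470i)  (+0.0110+0.0650i)·(+0.1972-0.0130i)  (-0.4956+0.0000i)·(-0.2488+0.0000i)  (-0.0110+0.0650i)·(-0.1972-0.0130i)  (-0.5764-0.2014i)·(+0.3560+0.0470i)
Y_2^0(R⁻¹ n̂) = -0.262139+0.000000i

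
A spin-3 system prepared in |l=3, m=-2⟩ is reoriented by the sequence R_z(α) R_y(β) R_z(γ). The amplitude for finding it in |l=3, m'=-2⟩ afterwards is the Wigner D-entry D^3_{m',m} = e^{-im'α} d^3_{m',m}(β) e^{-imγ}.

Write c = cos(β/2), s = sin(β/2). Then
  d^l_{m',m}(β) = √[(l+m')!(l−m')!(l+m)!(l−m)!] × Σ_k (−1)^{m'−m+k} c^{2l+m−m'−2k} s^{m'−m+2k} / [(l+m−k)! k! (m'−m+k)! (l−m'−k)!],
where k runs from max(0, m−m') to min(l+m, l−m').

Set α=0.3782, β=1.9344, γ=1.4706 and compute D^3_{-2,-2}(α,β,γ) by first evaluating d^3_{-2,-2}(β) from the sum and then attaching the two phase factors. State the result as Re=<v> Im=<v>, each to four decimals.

D^3_{-2,-2}(0.3782,1.9344,1.4706) = e^{-i·-2·0.3782}·d^3_{-2,-2}(1.9344)·e^{-i·-2·1.4706}. Compute d first:
Half-angle: c=0.567607, s=0.823300. N=√(1·120·1·120)=120.000000
The bounds max(0,m−m')=0 and min(l+m,l−m')=1 give 2 terms
  k=0: (−1)^0·120.0000/(120)·0.5676^6·0.8233^0 = +0.033442
  k=1: (−1)^1·120.0000/(24)·0.5676^4·0.8233^2 = -0.351785
d^3_{-2,-2}(1.9344) = +0.033442 -0.351785 = -0.318343
D = (+0.727311+0.686308i)·(-0.318343)·(-0.979988+0.199054i) = +0.270391+0.168021i

Re=0.2704 Im=0.1680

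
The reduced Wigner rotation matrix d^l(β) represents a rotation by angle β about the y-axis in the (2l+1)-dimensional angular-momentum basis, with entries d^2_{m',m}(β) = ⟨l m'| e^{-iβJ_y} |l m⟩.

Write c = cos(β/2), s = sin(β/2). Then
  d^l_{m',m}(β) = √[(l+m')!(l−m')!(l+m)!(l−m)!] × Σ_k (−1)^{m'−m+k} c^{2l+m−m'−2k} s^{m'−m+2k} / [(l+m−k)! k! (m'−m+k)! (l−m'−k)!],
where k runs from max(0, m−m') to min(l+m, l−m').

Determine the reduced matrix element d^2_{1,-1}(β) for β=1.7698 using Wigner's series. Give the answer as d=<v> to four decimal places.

d^2_{1,-1}(β=1.7698) via Wigner's sum:
Half-angle: c=0.633367, s=0.773852. N=√(6·1·1·6)=6.000000
k∈{0,1} keeps every argument non-negative
  k=0: (−1)^2·6.0000/(2)·0.6334^2·0.7739^2 = +0.720688
  k=1: (−1)^3·6.0000/(6)·0.6334^0·0.7739^4 = -0.358617
d^2_{1,-1}(1.7698) = +0.720688 -0.358617 = +0.362071

d=0.3621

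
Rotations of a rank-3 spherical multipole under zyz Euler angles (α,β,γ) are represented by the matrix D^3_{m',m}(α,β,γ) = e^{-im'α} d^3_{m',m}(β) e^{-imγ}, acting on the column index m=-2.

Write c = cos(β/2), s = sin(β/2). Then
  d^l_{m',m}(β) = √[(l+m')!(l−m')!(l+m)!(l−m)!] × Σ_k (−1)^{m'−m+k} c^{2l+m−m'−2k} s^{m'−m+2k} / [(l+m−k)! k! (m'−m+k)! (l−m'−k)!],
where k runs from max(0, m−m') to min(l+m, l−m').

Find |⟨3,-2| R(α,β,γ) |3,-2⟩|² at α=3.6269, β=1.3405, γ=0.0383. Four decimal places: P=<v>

P=0.2461

Split into d^3_{-2,-2}(β=1.3405) × two z-phases.
With c≡cos(β/2)=0.783666 and s≡sin(β/2)=0.621182, N=[1·120·1·120]^{1/2}=120.000000
The bounds max(0,m−m')=0 and min(l+m,l−m')=1 give 2 terms
  k=0: (−1)^0·120.0000/(120)·0.7837^6·0.6212^0 = +0.231626
  k=1: (−1)^1·120.0000/(24)·0.7837^4·0.6212^2 = -0.727667
d^3_{-2,-2}(1.3405) = +0.231626 -0.727667 = -0.496041
|D^3_{-2,-2}|² = |d^3_{-2,-2}(β)|² = (-0.496041)² = 0.246056 (the z-rotation phases have unit modulus)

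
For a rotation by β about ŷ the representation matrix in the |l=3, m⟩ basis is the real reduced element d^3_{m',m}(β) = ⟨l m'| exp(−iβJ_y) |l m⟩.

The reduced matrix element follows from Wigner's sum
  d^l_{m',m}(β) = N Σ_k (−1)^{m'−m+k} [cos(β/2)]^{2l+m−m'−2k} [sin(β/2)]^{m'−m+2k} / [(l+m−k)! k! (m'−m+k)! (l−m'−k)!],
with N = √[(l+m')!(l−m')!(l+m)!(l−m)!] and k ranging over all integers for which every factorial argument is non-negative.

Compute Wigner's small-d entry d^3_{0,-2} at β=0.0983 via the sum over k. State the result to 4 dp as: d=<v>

d=0.0131

d^3_{0,-2}(β=0.0983) via Wigner's sum:
With c≡cos(β/2)=0.998792 and s≡sin(β/2)=0.049130, N=[6·6·1·120]^{1/2}=65.726707
k: max(0,(-2)−(0))=0 … min(3+(-2),3−(0))=1
  k=0: (−1)^2·65.7267/(12)·0.9988^4·0.0491^2 = +0.013157
  k=1: (−1)^3·65.7267/(12)·0.9988^2·0.0491^4 = -0.000032
d^3_{0,-2}(0.0983) = +0.013157 -0.000032 = +0.013125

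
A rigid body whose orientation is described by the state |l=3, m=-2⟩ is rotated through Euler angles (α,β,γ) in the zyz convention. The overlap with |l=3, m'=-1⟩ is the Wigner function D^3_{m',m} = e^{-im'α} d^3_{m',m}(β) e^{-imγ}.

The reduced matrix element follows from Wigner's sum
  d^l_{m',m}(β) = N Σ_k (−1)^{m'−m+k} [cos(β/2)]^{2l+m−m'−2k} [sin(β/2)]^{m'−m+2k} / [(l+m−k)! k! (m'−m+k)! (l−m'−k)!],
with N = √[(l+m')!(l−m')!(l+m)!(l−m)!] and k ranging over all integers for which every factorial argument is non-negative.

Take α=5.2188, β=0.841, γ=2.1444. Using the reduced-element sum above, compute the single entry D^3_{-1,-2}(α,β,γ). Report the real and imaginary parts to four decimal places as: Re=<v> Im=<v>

Re=0.4894 Im=0.0406

Split into d^3_{-1,-2}(β=0.841) × two z-phases.
Half-angle: c=0.912885, s=0.408217. N=√(2·24·1·120)=75.894664
Admissible k: 0..1 (factorial args all ≥0)
  k=0: (−1)^1·75.8947/(24)·0.9129^5·0.4082^1 = -0.818411
  k=1: (−1)^2·75.8947/(12)·0.9129^3·0.4082^3 = +0.327304
d^3_{-1,-2}(0.841) = -0.818411 +0.327304 = -0.491107
Phases: e^{-i·(-1)·5.2188}=+0.485042-0.874491i, e^{-i·(-2)·2.1444}=-0.411035-0.911620i ⇒ D=+0.489423+0.040628i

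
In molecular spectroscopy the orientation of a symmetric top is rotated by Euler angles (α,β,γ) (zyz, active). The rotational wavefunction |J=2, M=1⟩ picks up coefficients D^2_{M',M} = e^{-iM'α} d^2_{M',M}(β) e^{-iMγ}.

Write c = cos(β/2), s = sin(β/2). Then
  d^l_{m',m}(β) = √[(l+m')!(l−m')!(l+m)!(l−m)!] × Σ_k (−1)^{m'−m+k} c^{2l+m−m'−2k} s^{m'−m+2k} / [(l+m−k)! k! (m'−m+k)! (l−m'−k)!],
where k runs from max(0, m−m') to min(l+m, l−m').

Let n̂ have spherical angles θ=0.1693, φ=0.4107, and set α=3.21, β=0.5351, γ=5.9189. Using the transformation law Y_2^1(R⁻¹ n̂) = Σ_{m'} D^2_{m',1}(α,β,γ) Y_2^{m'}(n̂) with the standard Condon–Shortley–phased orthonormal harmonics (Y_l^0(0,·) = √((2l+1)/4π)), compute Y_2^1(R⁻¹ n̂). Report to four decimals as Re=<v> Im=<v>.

Re=0.3419 Im=0.1662

Need the full column D^2_{m',1} for m'=−2..2 at α=3.21, β=0.5351, γ=5.9189.
cos(β/2)=0.964421, sin(β/2)=0.264369
d^2_{-2,1}: single k=3 term ⇒ +0.035639;  D = +0.031258+0.017121i
d^2_{-1,1}: k∈[2..3] ⇒ +0.195019 -0.004885 = +0.190134;  D = -0.172612-0.079727i
d^2_{0,1}: k∈[1..2] ⇒ +0.580881 -0.043649 = +0.537232;  D = +0.501978+0.191406i
d^2_{1,1}: k∈[0..1] ⇒ +0.865102 -0.195019 = +0.670083;  D = -0.640966-0.195383i
d^2_{2,1}: single k=0 term ⇒ -0.474288;  D = -0.462070-0.106959i
Y_2^{m'}(θ=0.1693,φ=0.4107) and Σ D·Y over m':
  (+0.0313+0.0171i)·(+0.0075-0.0080i)  (-0.1726-0.0797i)·(+0.1176-0.0512i)  (+0.5020+0.1914i)·(+0.6039+0.0000i)  (-0.6410-0.1954i)·(-0.1176-0.0512i)  (-0.4621-0.1070i)·(+0.0075+0.0080i)
Y_2^1(R⁻¹ n̂) = +0.341936+0.166245i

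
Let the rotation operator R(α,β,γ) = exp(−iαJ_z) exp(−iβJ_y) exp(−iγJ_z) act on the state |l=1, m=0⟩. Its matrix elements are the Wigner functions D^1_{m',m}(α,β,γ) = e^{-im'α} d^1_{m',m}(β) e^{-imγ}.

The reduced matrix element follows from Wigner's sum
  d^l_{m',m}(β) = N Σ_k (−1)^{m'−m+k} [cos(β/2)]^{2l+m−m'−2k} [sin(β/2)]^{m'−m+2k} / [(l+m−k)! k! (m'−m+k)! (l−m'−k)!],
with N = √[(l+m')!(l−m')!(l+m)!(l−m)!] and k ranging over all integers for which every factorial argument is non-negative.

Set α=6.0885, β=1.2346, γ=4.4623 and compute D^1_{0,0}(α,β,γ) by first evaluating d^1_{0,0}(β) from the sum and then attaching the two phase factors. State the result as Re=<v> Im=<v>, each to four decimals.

Split into d^1_{0,0}(β=1.2346) × two z-phases.
Half-angle: c=0.815444, s=0.578836. N=√(1·1·1·1)=1.000000
Admissible k: 0..1 (factorial args all ≥0)
  k=0: (−1)^0·1.0000/(1)·0.8154^2·0.5788^0 = +0.664949
  k=1: (−1)^1·1.0000/(1)·0.8154^0·0.5788^2 = -0.335051
d^1_{0,0}(1.2346) = +0.664949 -0.335051 = +0.329899
Attach z-rotation phases: D = e^{-i(0)(6.0885)}·(+0.329899)·e^{-i(0)(4.4623)} = +0.329899+0.000000i

Re=0.3299 Im=0.0000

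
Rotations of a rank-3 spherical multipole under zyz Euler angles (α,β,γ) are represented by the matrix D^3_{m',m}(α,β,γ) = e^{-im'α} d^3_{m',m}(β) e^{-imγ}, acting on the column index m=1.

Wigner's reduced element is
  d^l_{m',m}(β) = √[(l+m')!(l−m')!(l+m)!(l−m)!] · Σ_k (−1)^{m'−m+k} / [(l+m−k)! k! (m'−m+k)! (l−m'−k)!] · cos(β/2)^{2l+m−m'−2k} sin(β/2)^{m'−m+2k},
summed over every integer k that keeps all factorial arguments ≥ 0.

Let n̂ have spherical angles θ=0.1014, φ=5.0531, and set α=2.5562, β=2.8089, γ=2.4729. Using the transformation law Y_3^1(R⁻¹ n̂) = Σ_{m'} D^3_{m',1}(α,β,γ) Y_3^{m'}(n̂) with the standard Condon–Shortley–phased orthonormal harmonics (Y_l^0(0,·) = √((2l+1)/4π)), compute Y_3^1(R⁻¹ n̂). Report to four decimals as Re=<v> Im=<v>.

Re=-0.2762 Im=-0.1262

Need the full column D^3_{m',1} for m'=−3..3 at α=2.5562, β=2.8089, γ=2.4729.
cos(β/2)=0.165580, sin(β/2)=0.986196
d^3_{-3,1}: single k=4 term ⇒ +0.100442;  D = +0.046677-0.088938i
d^3_{-2,1}: k∈[3..4] ⇒ +0.027539 -0.488456 = -0.460917;  D = +0.404029-0.221821i
d^3_{-1,1}: k∈[2..4] ⇒ +0.004386 -0.207472 +0.919984 = +0.716898;  D = +0.714412+0.059649i
d^3_{0,1}: k∈[1..3] ⇒ +0.000425 -0.045251 +0.535077 = +0.490251;  D = -0.384667-0.303936i
d^3_{1,1}: k∈[0..2] ⇒ +0.000021 -0.005849 +0.155604 = +0.149776;  D = +0.046647+0.142327i
d^3_{2,1}: k∈[0..1] ⇒ -0.000388 +0.027539 = +0.027151;  D = +0.007207-0.026177i
d^3_{3,1}: single k=0 term ⇒ +0.002831;  D = -0.002135+0.001860i
Y_3^{m'}(θ=0.1014,φ=5.0531) and Σ D·Y over m':
  (+0.0467-0.0889i)·(-0.0004-0.0002i)  (+0.4040-0.2218i)·(-0.0081+0.0066i)  (+0.7144+0.0596i)·(+0.0432+0.1218i)  (-0.3847-0.3039i)·(+0.7235+0.0000i)  (+0.0466+0.1423i)·(-0.0432+0.1218i)  (+0.0072-0.0262i)·(-0.0081-0.0066i)  (-0.0021+0.0019i)·(+0.0004-0.0002i)
Y_3^1(R⁻¹ n̂) = -0.276153-0.126169i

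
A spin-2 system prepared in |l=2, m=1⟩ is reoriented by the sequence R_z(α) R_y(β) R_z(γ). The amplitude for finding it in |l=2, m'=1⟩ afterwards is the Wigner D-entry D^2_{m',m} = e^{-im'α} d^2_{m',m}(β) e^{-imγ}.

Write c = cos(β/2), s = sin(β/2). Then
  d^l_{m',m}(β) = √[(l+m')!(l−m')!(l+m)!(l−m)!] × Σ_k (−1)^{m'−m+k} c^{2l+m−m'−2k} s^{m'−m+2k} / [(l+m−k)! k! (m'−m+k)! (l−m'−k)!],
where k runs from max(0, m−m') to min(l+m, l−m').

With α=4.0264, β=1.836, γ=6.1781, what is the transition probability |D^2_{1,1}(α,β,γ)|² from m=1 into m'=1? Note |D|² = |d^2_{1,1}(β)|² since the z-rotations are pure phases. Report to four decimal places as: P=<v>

First d^2_{1,1}(β=1.836), then the phase factors e^{-i(1)α} and e^{-i(1)γ}:
Half-angle: c=0.607410, s=0.794388. N=√(6·1·6·1)=6.000000
Admissible k: 0..1 (factorial args all ≥0)
  k=0: (−1)^0·6.0000/(6)·0.6074^4·0.7944^0 = +0.136122
  k=1: (−1)^1·6.0000/(2)·0.6074^2·0.7944^2 = -0.698475
d^2_{1,1}(1.836) = +0.136122 -0.698475 = -0.562353
|D^2_{1,1}|² = |d^2_{1,1}(β)|² = (-0.562353)² = 0.316241 (the z-rotation phases have unit modulus)

P=0.3162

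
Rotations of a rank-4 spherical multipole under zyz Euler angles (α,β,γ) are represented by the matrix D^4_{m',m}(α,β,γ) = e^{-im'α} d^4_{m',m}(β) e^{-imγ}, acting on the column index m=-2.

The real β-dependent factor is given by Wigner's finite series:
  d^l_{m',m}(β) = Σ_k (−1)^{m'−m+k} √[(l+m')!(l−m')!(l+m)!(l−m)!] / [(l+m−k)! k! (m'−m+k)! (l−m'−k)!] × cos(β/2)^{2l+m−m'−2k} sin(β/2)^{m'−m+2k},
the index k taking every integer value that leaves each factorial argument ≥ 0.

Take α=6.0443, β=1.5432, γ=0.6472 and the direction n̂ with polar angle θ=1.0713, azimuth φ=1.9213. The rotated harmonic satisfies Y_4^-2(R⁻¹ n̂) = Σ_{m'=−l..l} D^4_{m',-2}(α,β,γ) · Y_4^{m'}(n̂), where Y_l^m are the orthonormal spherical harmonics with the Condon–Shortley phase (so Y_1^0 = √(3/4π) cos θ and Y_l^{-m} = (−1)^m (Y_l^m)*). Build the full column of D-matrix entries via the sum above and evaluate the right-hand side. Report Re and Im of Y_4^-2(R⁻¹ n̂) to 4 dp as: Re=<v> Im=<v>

Re=-0.1485 Im=-0.0160

Need the full column D^4_{m',-2} for m'=−4..4 at α=6.0443, β=1.5432, γ=0.6472.
cos(β/2)=0.716796, sin(β/2)=0.697283
d^4_{-4,-2}: single k=2 term ⇒ +0.348956;  D = +0.329112+0.115997i
d^4_{-3,-2}: k∈[1..2] ⇒ +0.253654 -0.720096 = -0.466442;  D = -0.390737-0.254740i
d^4_{-2,-2}: k∈[0..2] ⇒ +0.069689 -0.791357 +0.936073 = +0.214405;  D = +0.146799+0.156267i
d^4_{-1,-2}: k∈[0..2] ⇒ -0.287617 +1.360853 -0.858513 = +0.214723;  D = +0.105811+0.186842i
d^4_{0,-2}: k∈[0..2] ⇒ +0.625623 -1.578732 +0.560231 = -0.392879;  D = -0.107213-0.377967i
d^4_{1,-2}: k∈[0..2] ⇒ -0.907235 +1.287770 -0.243722 = +0.136812;  D = +0.005131+0.136716i
d^4_{2,-2}: k∈[0..2] ⇒ +0.936073 -0.708642 +0.055882 = +0.283313;  D = -0.056667+0.277588i
d^4_{3,-2}: k∈[0..1] ⇒ -0.681424 +0.214943 = -0.466481;  D = +0.198802-0.421998i
d^4_{4,-2}: single k=0 term ⇒ +0.312482;  D = -0.196278+0.243145i
Y_4^{m'}(θ=1.0713,φ=1.9213) and Σ D·Y over m':
  (+0.3291+0.1160i)·(+0.0441-0.2590i)  (-0.3907-0.2547i)·(+0.3521+0.2013i)  (+0.1468+0.1563i)·(-0.1194+0.1008i)  (+0.1058+0.1868i)·(+0.0952+0.2604i)  (-0.1072-0.3780i)·(-0.2159+0.0000i)  (+0.0051+0.1367i)·(-0.0952+0.2604i)  (-0.0567+0.2776i)·(-0.1194-0.1008i)  (+0.1988-0.4220i)·(-0.3521+0.2013i)  (-0.1963+0.2431i)·(+0.0441+0.2590i)
Y_4^-2(R⁻¹ n̂) = -0.148514-0.016020i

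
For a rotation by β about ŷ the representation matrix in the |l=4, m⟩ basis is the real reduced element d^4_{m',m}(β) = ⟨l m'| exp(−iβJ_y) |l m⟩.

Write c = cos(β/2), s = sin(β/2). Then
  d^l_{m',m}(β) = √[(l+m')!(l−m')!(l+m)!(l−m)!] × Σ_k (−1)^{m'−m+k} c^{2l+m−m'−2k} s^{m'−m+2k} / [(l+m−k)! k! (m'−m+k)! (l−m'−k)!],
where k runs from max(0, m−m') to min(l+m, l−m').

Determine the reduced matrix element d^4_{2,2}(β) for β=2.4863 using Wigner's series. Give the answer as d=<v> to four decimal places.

d=0.1175

d^4_{2,2}(β=2.4863) via Wigner's sum:
With c≡cos(β/2)=0.321815 and s≡sin(β/2)=0.946802, N=[720·2·720·2]^{1/2}=1440.000000
k∈{0,1,2} keeps every argument non-negative
  k=0: (−1)^0·1440.0000/(1440)·0.3218^8·0.9468^0 = +0.000115
  k=1: (−1)^1·1440.0000/(120)·0.3218^6·0.9468^2 = -0.011949
  k=2: (−1)^2·1440.0000/(96)·0.3218^4·0.9468^4 = +0.129287
d^4_{2,2}(2.4863) = +0.000115 -0.011949 +0.129287 = +0.117453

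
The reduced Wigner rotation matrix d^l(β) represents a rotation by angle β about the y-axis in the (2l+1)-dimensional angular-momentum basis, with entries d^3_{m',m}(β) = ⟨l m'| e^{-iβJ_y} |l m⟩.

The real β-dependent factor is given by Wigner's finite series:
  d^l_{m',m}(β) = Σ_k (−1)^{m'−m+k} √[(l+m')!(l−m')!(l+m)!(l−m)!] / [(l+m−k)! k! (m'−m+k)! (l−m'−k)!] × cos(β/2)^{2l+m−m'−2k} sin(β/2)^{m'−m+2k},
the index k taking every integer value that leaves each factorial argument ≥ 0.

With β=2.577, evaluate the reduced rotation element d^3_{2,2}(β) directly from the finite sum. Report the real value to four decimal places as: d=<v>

d=-0.0273

d^3_{2,2}(β=2.577) via Wigner's sum:
c=cos(2.577/2)=0.278562, s=sin(2.577/2)=0.960418; N=√[120·1·120·1]=120.000000
Admissible k: 0..1 (factorial args all ≥0)
  k=0: (−1)^0·120.0000/(120)·0.2786^6·0.9604^0 = +0.000467
  k=1: (−1)^1·120.0000/(24)·0.2786^4·0.9604^2 = -0.027770
d^3_{2,2}(2.577) = +0.000467 -0.027770 = -0.027303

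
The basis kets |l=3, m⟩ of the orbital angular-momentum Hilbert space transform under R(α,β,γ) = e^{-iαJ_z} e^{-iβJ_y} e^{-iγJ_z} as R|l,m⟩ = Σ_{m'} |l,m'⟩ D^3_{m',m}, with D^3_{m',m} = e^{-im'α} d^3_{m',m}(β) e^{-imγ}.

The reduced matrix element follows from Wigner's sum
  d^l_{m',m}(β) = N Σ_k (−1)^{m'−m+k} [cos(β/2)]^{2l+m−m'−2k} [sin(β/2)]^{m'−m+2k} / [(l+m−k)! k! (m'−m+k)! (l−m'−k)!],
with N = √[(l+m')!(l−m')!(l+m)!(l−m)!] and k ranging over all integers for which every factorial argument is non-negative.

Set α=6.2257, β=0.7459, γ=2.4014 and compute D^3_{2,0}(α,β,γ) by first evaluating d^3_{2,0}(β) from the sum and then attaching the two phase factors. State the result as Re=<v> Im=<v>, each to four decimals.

Split into d^3_{2,0}(β=0.7459) × two z-phases.
c=cos(0.7459/2)=0.931257, s=sin(0.7459/2)=0.364364; N=√[120·1·6·6]=65.726707
k: max(0,(0)−(2))=0 … min(3+(0),3−(2))=1
  k=0: (−1)^2·65.7267/(12)·0.9313^4·0.3644^2 = +0.546902
  k=1: (−1)^3·65.7267/(12)·0.9313^2·0.3644^4 = -0.083722
d^3_{2,0}(0.7459) = +0.546902 -0.083722 = +0.463179
Phases: e^{-i·(2)·6.2257}=+0.993398+0.114717i, e^{-i·(0)·2.4014}=+1.000000+0.000000i ⇒ D=+0.460122+0.053135i

Re=0.4601 Im=0.0531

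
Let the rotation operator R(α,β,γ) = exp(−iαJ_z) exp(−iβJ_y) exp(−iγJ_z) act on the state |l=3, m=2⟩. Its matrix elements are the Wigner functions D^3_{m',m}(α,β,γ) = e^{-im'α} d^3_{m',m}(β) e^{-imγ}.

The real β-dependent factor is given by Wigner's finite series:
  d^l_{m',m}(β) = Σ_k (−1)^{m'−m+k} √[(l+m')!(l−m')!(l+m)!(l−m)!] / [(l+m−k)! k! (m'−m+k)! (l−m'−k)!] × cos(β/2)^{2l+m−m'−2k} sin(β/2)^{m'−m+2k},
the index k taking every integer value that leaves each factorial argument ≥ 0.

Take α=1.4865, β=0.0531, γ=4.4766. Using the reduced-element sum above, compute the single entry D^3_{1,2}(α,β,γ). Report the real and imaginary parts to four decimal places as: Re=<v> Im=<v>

D^3_{1,2}(1.4865,0.0531,4.4766) = e^{-i·1·1.4865}·d^3_{1,2}(0.0531)·e^{-i·2·4.4766}. Compute d first:
Half-angle: c=0.999648, s=0.026547. N=√(24·2·120·1)=75.894664
k: max(0,(2)−(1))=1 … min(3+(2),3−(1))=2
  k=1: (−1)^0·75.8947/(24)·0.9996^5·0.0265^1 = +0.083801
  k=2: (−1)^1·75.8947/(12)·0.9996^3·0.0265^3 = -0.000118
d^3_{1,2}(0.0531) = +0.083801 -0.000118 = +0.083683
Phases: e^{-i·(1)·1.4865}=+0.084197-0.996449i, e^{-i·(2)·4.4766}=-0.890853-0.454293i ⇒ D=-0.044158+0.071083i

Re=-0.0442 Im=0.0711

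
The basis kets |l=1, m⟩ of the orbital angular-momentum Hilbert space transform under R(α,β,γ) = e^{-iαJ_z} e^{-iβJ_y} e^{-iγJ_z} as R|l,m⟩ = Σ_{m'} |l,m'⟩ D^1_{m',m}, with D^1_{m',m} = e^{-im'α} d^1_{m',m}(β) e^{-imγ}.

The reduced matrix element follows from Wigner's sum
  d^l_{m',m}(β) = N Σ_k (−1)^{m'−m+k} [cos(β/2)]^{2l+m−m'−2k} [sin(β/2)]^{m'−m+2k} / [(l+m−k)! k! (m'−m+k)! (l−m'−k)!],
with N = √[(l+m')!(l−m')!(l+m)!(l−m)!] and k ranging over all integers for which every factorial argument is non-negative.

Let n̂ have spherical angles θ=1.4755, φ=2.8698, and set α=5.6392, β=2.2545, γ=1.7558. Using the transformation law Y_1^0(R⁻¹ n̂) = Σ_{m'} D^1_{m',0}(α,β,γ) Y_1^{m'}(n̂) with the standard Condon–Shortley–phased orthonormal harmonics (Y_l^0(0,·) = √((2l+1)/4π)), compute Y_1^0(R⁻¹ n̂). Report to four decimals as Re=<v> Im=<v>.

Need the full column D^1_{m',0} for m'=−1..1 at α=5.6392, β=2.2545, γ=1.7558.
cos(β/2)=0.429145, sin(β/2)=0.903235
d^1_{-1,0}: single k=1 term ⇒ +0.548176;  D = +0.438382-0.329118i
d^1_{0,0}: k∈[0..1] ⇒ +0.184166 -0.815834 = -0.631669;  D = -0.631669+0.000000i
d^1_{1,0}: single k=0 term ⇒ -0.548176;  D = -0.438382-0.329118i
Y_1^{m'}(θ=1.4755,φ=2.8698) and Σ D·Y over m':
  (+0.4384-0.3291i)·(-0.3313-0.0923i)  (-0.6317+0.0000i)·(+0.0465+0.0000i)  (-0.4384-0.3291i)·(+0.3313-0.0923i)
Y_1^0(R⁻¹ n̂) = -0.380615+0.000000i

Re=-0.3806 Im=0.0000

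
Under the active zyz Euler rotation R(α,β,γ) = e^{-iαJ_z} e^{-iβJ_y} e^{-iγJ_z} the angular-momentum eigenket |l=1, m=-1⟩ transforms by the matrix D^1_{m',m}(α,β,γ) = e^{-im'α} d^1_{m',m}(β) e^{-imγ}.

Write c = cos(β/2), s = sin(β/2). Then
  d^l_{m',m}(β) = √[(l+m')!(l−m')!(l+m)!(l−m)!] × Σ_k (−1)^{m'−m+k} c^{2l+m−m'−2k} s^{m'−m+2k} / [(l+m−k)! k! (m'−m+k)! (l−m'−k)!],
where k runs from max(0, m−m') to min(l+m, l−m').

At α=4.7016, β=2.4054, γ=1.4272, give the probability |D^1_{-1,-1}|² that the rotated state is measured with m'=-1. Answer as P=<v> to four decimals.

Split into d^1_{-1,-1}(β=2.4054) × two z-phases.
c=cos(2.4054/2)=0.359840, s=sin(2.4054/2)=0.933014; N=√[1·2·1·2]=2.000000
Admissible k: 0..0 (factorial args all ≥0)
  k=0: (−1)^0·2.0000/(2)·0.3598^2·0.9330^0 = +0.129485
d^1_{-1,-1}(2.4054) = +0.129485
|D^1_{-1,-1}|² = |d^1_{-1,-1}(β)|² = (+0.129485)² = 0.016766 (the z-rotation phases have unit modulus)

P=0.0168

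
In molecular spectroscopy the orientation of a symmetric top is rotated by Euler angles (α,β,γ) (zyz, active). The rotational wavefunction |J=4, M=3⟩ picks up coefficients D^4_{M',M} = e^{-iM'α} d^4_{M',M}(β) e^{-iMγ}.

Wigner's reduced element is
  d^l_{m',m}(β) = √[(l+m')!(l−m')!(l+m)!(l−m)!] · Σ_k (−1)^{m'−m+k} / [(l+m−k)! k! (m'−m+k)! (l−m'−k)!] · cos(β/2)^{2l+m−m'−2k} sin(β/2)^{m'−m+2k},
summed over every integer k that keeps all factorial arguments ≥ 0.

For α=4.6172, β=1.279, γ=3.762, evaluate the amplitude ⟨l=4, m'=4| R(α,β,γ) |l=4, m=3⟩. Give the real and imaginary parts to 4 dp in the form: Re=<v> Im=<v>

D^4_{4,3}(4.6172,1.279,3.762) = e^{-i·4·4.6172}·d^4_{4,3}(1.279)·e^{-i·3·3.762}. Compute d first:
With c≡cos(β/2)=0.802394 and s≡sin(β/2)=0.596794, N=[40320·1·5040·1]^{1/2}=14255.272709
k∈{0} keeps every argument non-negative
  k=0: (−1)^1·14255.2727/(5040)·0.8024^7·0.5968^1 = -0.361480
d^4_{4,3}(1.279) = -0.361480
Attach z-rotation phases: D = e^{-i(4)(4.6172)}·(-0.361480)·e^{-i(3)(3.762)} = +0.032608-0.360006i

Re=0.0326 Im=-0.3600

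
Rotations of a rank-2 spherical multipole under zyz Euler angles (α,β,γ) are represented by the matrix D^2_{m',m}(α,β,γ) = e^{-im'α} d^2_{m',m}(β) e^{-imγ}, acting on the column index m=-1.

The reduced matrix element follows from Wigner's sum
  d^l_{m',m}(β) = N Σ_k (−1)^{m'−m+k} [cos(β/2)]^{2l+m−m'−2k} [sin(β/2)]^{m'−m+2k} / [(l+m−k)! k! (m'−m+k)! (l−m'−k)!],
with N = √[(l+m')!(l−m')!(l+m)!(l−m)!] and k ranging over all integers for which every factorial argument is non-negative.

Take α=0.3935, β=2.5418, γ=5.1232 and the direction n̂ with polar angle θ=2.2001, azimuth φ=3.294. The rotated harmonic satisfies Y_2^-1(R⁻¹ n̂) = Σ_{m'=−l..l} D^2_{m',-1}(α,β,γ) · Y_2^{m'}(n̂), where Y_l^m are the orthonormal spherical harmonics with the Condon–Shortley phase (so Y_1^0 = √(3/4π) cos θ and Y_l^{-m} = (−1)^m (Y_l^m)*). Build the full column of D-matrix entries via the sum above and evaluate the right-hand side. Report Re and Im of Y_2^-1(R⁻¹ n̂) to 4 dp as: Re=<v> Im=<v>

Need the full column D^2_{m',-1} for m'=−2..2 at α=0.3935, β=2.5418, γ=5.1232.
cos(β/2)=0.295421, sin(β/2)=0.955367
d^2_{-2,-1}: single k=1 term ⇒ +0.049263;  D = +0.045876-0.017951i
d^2_{-1,-1}: k∈[0..1] ⇒ +0.007617 -0.238971 = -0.231354;  D = -0.166657+0.160469i
d^2_{0,-1}: k∈[0..1] ⇒ -0.060335 +0.630998 = +0.570663;  D = +0.227896-0.523182i
d^2_{1,-1}: k∈[0..1] ⇒ +0.238971 -0.833069 = -0.594098;  D = -0.010284+0.594009i
d^2_{2,-1}: single k=0 term ⇒ -0.515208;  D = +0.189276+0.479180i
Y_2^{m'}(θ=2.2001,φ=3.294) and Σ D·Y over m':
  (+0.0459-0.0180i)·(+0.2408-0.0758i)  (-0.1667+0.1605i)·(+0.3633-0.0558i)  (+0.2279-0.5232i)·(+0.0124+0.0000i)  (-0.0103+0.5940i)·(-0.3633-0.0558i)  (+0.1893+0.4792i)·(+0.2408+0.0758i)
Y_2^-1(R⁻¹ n̂) = +0.007077-0.032193i

Re=0.0071 Im=-0.0322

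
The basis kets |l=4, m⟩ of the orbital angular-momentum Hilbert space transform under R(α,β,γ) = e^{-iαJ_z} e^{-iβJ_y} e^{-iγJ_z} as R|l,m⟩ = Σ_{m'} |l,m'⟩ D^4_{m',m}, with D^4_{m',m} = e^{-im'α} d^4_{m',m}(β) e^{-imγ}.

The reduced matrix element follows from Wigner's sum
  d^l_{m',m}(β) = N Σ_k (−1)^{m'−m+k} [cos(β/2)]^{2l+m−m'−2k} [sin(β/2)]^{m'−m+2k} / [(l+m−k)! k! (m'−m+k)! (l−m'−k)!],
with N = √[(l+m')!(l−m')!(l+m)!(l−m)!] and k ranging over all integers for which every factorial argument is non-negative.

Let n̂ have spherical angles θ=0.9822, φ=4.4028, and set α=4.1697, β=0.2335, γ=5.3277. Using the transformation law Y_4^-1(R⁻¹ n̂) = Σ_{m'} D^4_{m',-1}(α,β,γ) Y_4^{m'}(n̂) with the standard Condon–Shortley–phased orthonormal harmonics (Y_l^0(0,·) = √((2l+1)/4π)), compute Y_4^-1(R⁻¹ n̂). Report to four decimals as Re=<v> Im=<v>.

Need the full column D^4_{m',-1} for m'=−4..4 at α=4.1697, β=0.2335, γ=5.3277.
cos(β/2)=0.993192, sin(β/2)=0.116485
d^4_{-4,-1}: single k=3 term ⇒ +0.011431;  D = -0.011429-0.000175i
d^4_{-3,-1}: k∈[2..3] ⇒ +0.103374 -0.002370 = +0.101004;  D = +0.053484-0.085681i
d^4_{-2,-1}: k∈[1..3] ⇒ +0.471129 -0.032403 +0.000297 = +0.439023;  D = +0.198854+0.391406i
d^4_{-1,-1}: k∈[0..3] ⇒ +0.946820 -0.195358 +0.005374 -0.000025 = +0.756811;  D = -0.754817-0.054913i
d^4_{0,-1}: k∈[0..3] ⇒ -0.496614 +0.040987 -0.000564 +0.000001 = -0.456190;  D = -0.263318+0.372522i
d^4_{1,-1}: k∈[0..3] ⇒ +0.130239 -0.005374 +0.000037 -0.000000 = +0.124901;  D = +0.050107+0.114410i
d^4_{2,-1}: k∈[0..2] ⇒ -0.021602 +0.000446 -0.000001 = -0.021157;  D = +0.020979+0.002740i
d^4_{3,-1}: k∈[0..1] ⇒ +0.002370 -0.000020 = +0.002350;  D = +0.001464-0.001838i
d^4_{4,-1}: single k=0 term ⇒ -0.000157;  D = -0.000055-0.000147i
Y_4^{m'}(θ=0.9822,φ=4.4028) and Σ D·Y over m':
  (-0.0114-0.0002i)·(+0.0691+0.2002i)  (+0.0535-0.0857i)·(+0.3202-0.2394i)  (+0.1989+0.3914i)·(-0.2182-0.1555i)  (-0.7548-0.0549i)·(+0.0561-0.1753i)  (-0.2633+0.3725i)·(-0.3091+0.0000i)  (+0.0501+0.1144i)·(-0.0561-0.1753i)  (+0.0210+0.0027i)·(-0.2182+0.1555i)  (+0.0015-0.0018i)·(-0.3202-0.2394i)  (-0.0001-0.0001i)·(+0.0691-0.2002i)
Y_4^-1(R⁻¹ n̂) = +0.054074-0.157072i

Re=0.0541 Im=-0.1571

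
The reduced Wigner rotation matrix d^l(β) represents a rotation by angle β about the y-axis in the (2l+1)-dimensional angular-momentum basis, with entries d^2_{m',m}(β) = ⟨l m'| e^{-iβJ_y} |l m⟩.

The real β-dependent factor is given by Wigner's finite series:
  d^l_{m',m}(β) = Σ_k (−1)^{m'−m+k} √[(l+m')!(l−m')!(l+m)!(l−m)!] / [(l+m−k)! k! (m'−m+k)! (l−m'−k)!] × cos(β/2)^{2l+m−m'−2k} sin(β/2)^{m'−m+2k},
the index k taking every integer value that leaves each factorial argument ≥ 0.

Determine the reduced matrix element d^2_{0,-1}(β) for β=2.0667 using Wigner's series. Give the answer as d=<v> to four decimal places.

d=0.5126

d^2_{0,-1}(β=2.0667) via Wigner's sum:
Half-angle: c=0.511944, s=0.859019. N=√(2·2·1·6)=4.898979
The bounds max(0,m−m')=0 and min(l+m,l−m')=1 give 2 terms
  k=0: (−1)^1·4.8990/(2)·0.5119^3·0.8590^1 = -0.282323
  k=1: (−1)^2·4.8990/(2)·0.5119^1·0.8590^3 = +0.794888
d^2_{0,-1}(2.0667) = -0.282323 +0.794888 = +0.512566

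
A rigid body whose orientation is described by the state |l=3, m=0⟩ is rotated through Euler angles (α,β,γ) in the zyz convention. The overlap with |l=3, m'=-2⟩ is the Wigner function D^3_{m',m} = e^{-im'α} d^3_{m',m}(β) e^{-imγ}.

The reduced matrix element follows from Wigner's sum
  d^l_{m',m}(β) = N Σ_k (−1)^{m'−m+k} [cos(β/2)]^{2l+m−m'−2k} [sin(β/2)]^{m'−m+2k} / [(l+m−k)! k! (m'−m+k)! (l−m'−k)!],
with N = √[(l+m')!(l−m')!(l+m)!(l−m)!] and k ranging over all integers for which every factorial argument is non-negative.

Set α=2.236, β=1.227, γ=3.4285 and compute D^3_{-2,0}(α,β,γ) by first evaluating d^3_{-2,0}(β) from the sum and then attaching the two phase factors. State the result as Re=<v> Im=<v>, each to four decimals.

First d^3_{-2,0}(β=1.227), then the phase factors e^{-i(-2)α} and e^{-i(0)γ}:
Half-angle: c=0.817638, s=0.575733. N=√(1·120·6·6)=65.726707
k∈{2,3} keeps every argument non-negative
  k=2: (−1)^0·65.7267/(12)·0.8176^4·0.5757^2 = +0.811422
  k=3: (−1)^1·65.7267/(12)·0.8176^2·0.5757^4 = -0.402315
d^3_{-2,0}(1.227) = +0.811422 -0.402315 = +0.409107
Phases: e^{-i·(-2)·2.236}=-0.238080-0.971245i, e^{-i·(0)·3.4285}=+1.000000+0.000000i ⇒ D=-0.097400-0.397343i

Re=-0.0974 Im=-0.3973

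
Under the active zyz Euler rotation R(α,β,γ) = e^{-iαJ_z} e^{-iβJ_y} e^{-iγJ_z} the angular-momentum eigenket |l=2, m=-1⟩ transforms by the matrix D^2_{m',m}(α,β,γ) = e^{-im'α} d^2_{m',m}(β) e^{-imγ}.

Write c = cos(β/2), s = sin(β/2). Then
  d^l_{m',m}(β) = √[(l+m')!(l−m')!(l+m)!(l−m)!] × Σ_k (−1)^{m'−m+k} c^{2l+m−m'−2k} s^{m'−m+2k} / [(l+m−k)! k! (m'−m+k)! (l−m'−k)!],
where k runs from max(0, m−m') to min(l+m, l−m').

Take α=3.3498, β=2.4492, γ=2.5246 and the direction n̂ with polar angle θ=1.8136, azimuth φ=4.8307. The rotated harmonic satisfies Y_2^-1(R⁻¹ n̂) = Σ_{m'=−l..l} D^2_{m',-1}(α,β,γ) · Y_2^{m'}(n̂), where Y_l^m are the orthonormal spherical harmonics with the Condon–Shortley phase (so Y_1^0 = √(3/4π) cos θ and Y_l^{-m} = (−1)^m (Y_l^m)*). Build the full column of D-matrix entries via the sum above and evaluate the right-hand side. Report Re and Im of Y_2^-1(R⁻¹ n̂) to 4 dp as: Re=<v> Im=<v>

Need the full column D^2_{m',-1} for m'=−2..2 at α=3.3498, β=2.4492, γ=2.5246.
cos(β/2)=0.339322, sin(β/2)=0.940670
d^2_{-2,-1}: single k=1 term ⇒ +0.073503;  D = -0.072029+0.014644i
d^2_{-1,-1}: k∈[0..1] ⇒ +0.013257 -0.305647 = -0.292390;  D = -0.268299+0.116224i
d^2_{0,-1}: k∈[0..1] ⇒ -0.090022 +0.691831 = +0.601809;  D = -0.490849+0.348198i
d^2_{1,-1}: k∈[0..1] ⇒ +0.305647 -0.782978 = -0.477331;  D = -0.323826+0.350687i
d^2_{2,-1}: single k=0 term ⇒ -0.564878;  D = +0.289158-0.485257i
Y_2^{m'}(θ=1.8136,φ=4.8307) and Σ D·Y over m':
  (-0.0720+0.0146i)·(-0.3538+0.0853i)  (-0.2683+0.1162i)·(-0.0213-0.1790i)  (-0.4908+0.3482i)·(-0.2607+0.0000i)  (-0.3238+0.3507i)·(+0.0213-0.1790i)  (+0.2892-0.4853i)·(-0.3538-0.0853i)
Y_2^-1(R⁻¹ n̂) = +0.090903+0.155914i

Re=0.0909 Im=0.1559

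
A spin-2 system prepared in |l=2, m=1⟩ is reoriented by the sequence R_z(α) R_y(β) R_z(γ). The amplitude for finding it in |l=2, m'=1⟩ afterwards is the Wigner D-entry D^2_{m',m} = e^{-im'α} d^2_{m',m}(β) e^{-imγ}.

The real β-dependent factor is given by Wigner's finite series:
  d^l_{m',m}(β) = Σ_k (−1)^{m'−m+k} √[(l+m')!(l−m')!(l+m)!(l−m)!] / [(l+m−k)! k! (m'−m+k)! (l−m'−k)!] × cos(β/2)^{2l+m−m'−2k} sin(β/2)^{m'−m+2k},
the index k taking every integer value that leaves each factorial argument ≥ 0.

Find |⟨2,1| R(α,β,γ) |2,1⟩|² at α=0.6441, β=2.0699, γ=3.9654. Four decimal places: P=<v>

P=0.2603

Split into d^2_{1,1}(β=2.0699) × two z-phases.
c=cos(2.0699/2)=0.510569, s=sin(2.0699/2)=0.859837; N=√[6·1·6·1]=6.000000
Admissible k: 0..1 (factorial args all ≥0)
  k=0: (−1)^0·6.0000/(6)·0.5106^4·0.8598^0 = +0.067954
  k=1: (−1)^1·6.0000/(2)·0.5106^2·0.8598^2 = -0.578179
d^2_{1,1}(2.0699) = +0.067954 -0.578179 = -0.510224
|D^2_{1,1}|² = |d^2_{1,1}(β)|² = (-0.510224)² = 0.260329 (the z-rotation phases have unit modulus)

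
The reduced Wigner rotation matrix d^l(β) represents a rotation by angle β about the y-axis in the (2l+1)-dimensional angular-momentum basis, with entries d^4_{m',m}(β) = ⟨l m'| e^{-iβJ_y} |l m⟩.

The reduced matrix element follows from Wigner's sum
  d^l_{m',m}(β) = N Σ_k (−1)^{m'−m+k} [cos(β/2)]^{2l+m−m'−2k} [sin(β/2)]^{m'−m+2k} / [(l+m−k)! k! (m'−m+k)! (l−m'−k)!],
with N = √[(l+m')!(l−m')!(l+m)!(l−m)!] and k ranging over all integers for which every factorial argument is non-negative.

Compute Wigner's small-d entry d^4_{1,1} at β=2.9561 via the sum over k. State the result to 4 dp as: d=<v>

d^4_{1,1}(β=2.9561) via Wigner's sum:
Half-angle: c=0.092613, s=0.995702. N=√(120·6·120·6)=720.000000
k: max(0,(1)−(1))=0 … min(4+(1),4−(1))=3
  k=0: (−1)^0·720.0000/(720)·0.0926^8·0.9957^0 = +0.000000
  k=1: (−1)^1·720.0000/(48)·0.0926^6·0.9957^2 = -0.000009
  k=2: (−1)^2·720.0000/(24)·0.0926^4·0.9957^4 = +0.002169
  k=3: (−1)^3·720.0000/(72)·0.0926^2·0.9957^6 = -0.083584
d^4_{1,1}(2.9561) = +0.000000 -0.000009 +0.002169 -0.083584 = -0.081424

d=-0.0814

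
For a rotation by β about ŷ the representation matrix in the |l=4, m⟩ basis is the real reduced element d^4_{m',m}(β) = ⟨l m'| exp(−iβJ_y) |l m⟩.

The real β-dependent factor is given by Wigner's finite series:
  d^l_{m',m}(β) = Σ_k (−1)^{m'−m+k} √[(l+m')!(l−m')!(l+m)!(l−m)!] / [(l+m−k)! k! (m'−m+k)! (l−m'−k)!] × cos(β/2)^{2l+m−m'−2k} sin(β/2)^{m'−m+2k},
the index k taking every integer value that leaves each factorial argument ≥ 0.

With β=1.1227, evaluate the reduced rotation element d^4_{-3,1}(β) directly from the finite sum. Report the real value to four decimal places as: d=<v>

d^4_{-3,1}(β=1.1227) via Wigner's sum:
Half-angle: c=0.846537, s=0.532330. N=√(1·5040·120·6)=1904.940944
k: max(0,(1)−(-3))=4 … min(4+(1),4−(-3))=5
  k=4: (−1)^0·1904.9409/(144)·0.8465^4·0.5323^4 = +0.545539
  k=5: (−1)^1·1904.9409/(240)·0.8465^2·0.5323^6 = -0.129433
d^4_{-3,1}(1.1227) = +0.545539 -0.129433 = +0.416105

d=0.4161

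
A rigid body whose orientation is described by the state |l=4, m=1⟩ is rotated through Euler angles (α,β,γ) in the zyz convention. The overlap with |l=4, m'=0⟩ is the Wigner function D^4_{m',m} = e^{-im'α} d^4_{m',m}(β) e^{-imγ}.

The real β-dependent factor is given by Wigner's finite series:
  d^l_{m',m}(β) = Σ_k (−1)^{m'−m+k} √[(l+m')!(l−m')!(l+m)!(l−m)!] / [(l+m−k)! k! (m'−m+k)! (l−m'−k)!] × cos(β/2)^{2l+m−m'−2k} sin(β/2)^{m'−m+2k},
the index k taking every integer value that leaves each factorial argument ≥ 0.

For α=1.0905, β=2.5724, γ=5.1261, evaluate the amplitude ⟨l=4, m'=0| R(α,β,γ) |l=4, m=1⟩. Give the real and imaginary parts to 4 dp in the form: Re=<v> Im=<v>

D^4_{0,1}(1.0905,2.5724,5.1261) = e^{-i·0·1.0905}·d^4_{0,1}(2.5724)·e^{-i·1·5.1261}. Compute d first:
With c≡cos(β/2)=0.280770 and s≡sin(β/2)=0.959775, N=[24·24·120·6]^{1/2}=643.987578
k: max(0,(1)−(0))=1 … min(4+(1),4−(0))=4
  k=1: (−1)^0·643.9876/(144)·0.2808^7·0.9598^1 = +0.000590
  k=2: (−1)^1·643.9876/(24)·0.2808^5·0.9598^3 = -0.041393
  k=3: (−1)^2·643.9876/(24)·0.2808^3·0.9598^5 = +0.483689
  k=4: (−1)^3·643.9876/(144)·0.2808^1·0.9598^7 = -0.942002
d^4_{0,1}(2.5724) = +0.000590 -0.041393 +0.483689 -0.942002 = -0.499117
D = (+1.000000+0.000000i)·(-0.499117)·(+0.402010+0.915635i) = -0.200650-0.457009i

Re=-0.2006 Im=-0.4570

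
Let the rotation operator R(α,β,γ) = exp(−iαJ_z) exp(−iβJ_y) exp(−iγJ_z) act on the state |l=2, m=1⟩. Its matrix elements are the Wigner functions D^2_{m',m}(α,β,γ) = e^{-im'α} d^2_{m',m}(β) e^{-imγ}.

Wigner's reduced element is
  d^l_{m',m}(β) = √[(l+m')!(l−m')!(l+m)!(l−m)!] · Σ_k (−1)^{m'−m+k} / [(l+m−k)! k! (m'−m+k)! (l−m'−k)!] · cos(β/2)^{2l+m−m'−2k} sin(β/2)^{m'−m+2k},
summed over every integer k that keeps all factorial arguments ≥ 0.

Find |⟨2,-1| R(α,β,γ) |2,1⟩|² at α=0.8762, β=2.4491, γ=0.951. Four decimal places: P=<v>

Split into d^2_{-1,1}(β=2.4491) × two z-phases.
Half-angle: c=0.339369, s=0.940653. N=√(1·6·6·1)=6.000000
The bounds max(0,m−m')=2 and min(l+m,l−m')=3 give 2 terms
  k=2: (−1)^0·6.0000/(2)·0.3394^2·0.9407^2 = +0.305721
  k=3: (−1)^1·6.0000/(6)·0.3394^0·0.9407^4 = -0.782921
d^2_{-1,1}(2.4491) = +0.305721 -0.782921 = -0.477200
|D^2_{-1,1}|² = |d^2_{-1,1}(β)|² = (-0.477200)² = 0.227720 (the z-rotation phases have unit modulus)

P=0.2277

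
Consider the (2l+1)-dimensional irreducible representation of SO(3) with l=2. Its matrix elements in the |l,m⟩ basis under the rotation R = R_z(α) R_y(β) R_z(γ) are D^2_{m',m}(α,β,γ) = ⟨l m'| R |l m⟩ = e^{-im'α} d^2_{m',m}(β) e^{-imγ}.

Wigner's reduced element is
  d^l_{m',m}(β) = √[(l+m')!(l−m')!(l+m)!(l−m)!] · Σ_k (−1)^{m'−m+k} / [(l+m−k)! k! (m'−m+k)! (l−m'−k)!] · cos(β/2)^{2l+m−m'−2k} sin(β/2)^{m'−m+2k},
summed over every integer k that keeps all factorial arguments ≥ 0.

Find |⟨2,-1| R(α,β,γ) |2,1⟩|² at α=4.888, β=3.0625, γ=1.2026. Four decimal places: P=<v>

First d^2_{-1,1}(β=3.0625), then the phase factors e^{-i(-1)α} and e^{-i(1)γ}:
c=cos(3.0625/2)=0.039536, s=sin(3.0625/2)=0.999218; N=√[1·6·6·1]=6.000000
k: max(0,(1)−(-1))=2 … min(2+(1),2−(-1))=3
  k=2: (−1)^0·6.0000/(2)·0.0395^2·0.9992^2 = +0.004682
  k=3: (−1)^1·6.0000/(6)·0.0395^0·0.9992^4 = -0.996876
d^2_{-1,1}(3.0625) = +0.004682 -0.996876 = -0.992194
|D^2_{-1,1}|² = |d^2_{-1,1}(β)|² = (-0.992194)² = 0.984450 (the z-rotation phases have unit modulus)

P=0.9844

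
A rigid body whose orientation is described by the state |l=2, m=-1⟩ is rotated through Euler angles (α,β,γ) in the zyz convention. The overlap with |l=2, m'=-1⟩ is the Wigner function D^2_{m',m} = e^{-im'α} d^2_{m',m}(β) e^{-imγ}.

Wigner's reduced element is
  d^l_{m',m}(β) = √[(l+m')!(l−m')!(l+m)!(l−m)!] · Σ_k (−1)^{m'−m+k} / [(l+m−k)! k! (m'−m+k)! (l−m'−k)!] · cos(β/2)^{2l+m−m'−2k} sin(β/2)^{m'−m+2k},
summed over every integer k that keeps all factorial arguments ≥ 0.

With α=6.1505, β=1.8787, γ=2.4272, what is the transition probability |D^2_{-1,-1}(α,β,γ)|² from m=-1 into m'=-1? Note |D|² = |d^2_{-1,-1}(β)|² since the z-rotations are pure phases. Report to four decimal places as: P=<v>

First d^2_{-1,-1}(β=1.8787), then the phase factors e^{-i(-1)α} and e^{-i(-1)γ}:
With c≡cos(β/2)=0.590313 and s≡sin(β/2)=0.807175, N=[1·6·1·6]^{1/2}=6.000000
The bounds max(0,m−m')=0 and min(l+m,l−m')=1 give 2 terms
  k=0: (−1)^0·6.0000/(6)·0.5903^4·0.8072^0 = +0.121431
  k=1: (−1)^1·6.0000/(2)·0.5903^2·0.8072^2 = -0.681115
d^2_{-1,-1}(1.8787) = +0.121431 -0.681115 = -0.559684
|D^2_{-1,-1}|² = |d^2_{-1,-1}(β)|² = (-0.559684)² = 0.313247 (the z-rotation phases have unit modulus)

P=0.3132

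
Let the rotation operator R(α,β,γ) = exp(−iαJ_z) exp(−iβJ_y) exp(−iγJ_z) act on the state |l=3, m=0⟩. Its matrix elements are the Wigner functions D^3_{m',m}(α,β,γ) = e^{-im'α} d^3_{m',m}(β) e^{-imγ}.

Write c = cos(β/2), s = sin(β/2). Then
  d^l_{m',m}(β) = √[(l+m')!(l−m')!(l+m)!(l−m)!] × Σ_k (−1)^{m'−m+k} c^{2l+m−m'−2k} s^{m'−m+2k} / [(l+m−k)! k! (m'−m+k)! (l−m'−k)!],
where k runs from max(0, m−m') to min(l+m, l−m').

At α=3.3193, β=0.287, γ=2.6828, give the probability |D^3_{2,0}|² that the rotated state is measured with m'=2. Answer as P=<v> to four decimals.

P=0.0111

First d^3_{2,0}(β=0.287), then the phase factors e^{-i(2)α} and e^{-i(0)γ}:
With c≡cos(β/2)=0.989722 and s≡sin(β/2)=0.143008, N=[120·1·6·6]^{1/2}=65.726707
The bounds max(0,m−m')=0 and min(l+m,l−m')=1 give 2 terms
  k=0: (−1)^2·65.7267/(12)·0.9897^4·0.1430^2 = +0.107481
  k=1: (−1)^3·65.7267/(12)·0.9897^2·0.1430^4 = -0.002244
d^3_{2,0}(0.287) = +0.107481 -0.002244 = +0.105237
|D^3_{2,0}|² = |d^3_{2,0}(β)|² = (+0.105237)² = 0.011075 (the z-rotation phases have unit modulus)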